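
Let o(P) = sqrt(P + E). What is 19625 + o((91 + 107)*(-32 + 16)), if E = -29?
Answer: 19625 + I*sqrt(3197) ≈ 19625.0 + 56.542*I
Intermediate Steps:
o(P) = sqrt(-29 + P) (o(P) = sqrt(P - 29) = sqrt(-29 + P))
19625 + o((91 + 107)*(-32 + 16)) = 19625 + sqrt(-29 + (91 + 107)*(-32 + 16)) = 19625 + sqrt(-29 + 198*(-16)) = 19625 + sqrt(-29 - 3168) = 19625 + sqrt(-3197) = 19625 + I*sqrt(3197)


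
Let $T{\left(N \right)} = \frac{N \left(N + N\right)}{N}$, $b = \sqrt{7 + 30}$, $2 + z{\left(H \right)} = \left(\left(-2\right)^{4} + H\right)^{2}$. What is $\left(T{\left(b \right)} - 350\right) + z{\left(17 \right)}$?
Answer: $737 + 2 \sqrt{37} \approx 749.17$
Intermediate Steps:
$z{\left(H \right)} = -2 + \left(16 + H\right)^{2}$ ($z{\left(H \right)} = -2 + \left(\left(-2\right)^{4} + H\right)^{2} = -2 + \left(16 + H\right)^{2}$)
$b = \sqrt{37} \approx 6.0828$
$T{\left(N \right)} = 2 N$ ($T{\left(N \right)} = \frac{N 2 N}{N} = \frac{2 N^{2}}{N} = 2 N$)
$\left(T{\left(b \right)} - 350\right) + z{\left(17 \right)} = \left(2 \sqrt{37} - 350\right) - \left(2 - \left(16 + 17\right)^{2}\right) = \left(-350 + 2 \sqrt{37}\right) - \left(2 - 33^{2}\right) = \left(-350 + 2 \sqrt{37}\right) + \left(-2 + 1089\right) = \left(-350 + 2 \sqrt{37}\right) + 1087 = 737 + 2 \sqrt{37}$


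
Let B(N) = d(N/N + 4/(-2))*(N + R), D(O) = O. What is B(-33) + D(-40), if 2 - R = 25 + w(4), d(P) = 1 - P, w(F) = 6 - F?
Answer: -156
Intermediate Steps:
R = -25 (R = 2 - (25 + (6 - 1*4)) = 2 - (25 + (6 - 4)) = 2 - (25 + 2) = 2 - 1*27 = 2 - 27 = -25)
B(N) = -50 + 2*N (B(N) = (1 - (N/N + 4/(-2)))*(N - 25) = (1 - (1 + 4*(-½)))*(-25 + N) = (1 - (1 - 2))*(-25 + N) = (1 - 1*(-1))*(-25 + N) = (1 + 1)*(-25 + N) = 2*(-25 + N) = -50 + 2*N)
B(-33) + D(-40) = (-50 + 2*(-33)) - 40 = (-50 - 66) - 40 = -116 - 40 = -156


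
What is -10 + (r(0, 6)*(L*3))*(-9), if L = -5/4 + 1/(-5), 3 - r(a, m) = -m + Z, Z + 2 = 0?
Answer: 8413/20 ≈ 420.65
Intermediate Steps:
Z = -2 (Z = -2 + 0 = -2)
r(a, m) = 5 + m (r(a, m) = 3 - (-m - 2) = 3 - (-2 - m) = 3 + (2 + m) = 5 + m)
L = -29/20 (L = -5*¼ + 1*(-⅕) = -5/4 - ⅕ = -29/20 ≈ -1.4500)
-10 + (r(0, 6)*(L*3))*(-9) = -10 + ((5 + 6)*(-29/20*3))*(-9) = -10 + (11*(-87/20))*(-9) = -10 - 957/20*(-9) = -10 + 8613/20 = 8413/20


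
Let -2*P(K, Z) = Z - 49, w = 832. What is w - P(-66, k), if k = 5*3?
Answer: 815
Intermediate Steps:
k = 15
P(K, Z) = 49/2 - Z/2 (P(K, Z) = -(Z - 49)/2 = -(-49 + Z)/2 = 49/2 - Z/2)
w - P(-66, k) = 832 - (49/2 - 1/2*15) = 832 - (49/2 - 15/2) = 832 - 1*17 = 832 - 17 = 815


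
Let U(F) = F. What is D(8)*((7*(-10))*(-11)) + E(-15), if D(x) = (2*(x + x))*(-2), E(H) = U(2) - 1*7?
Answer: -49285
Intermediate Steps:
E(H) = -5 (E(H) = 2 - 1*7 = 2 - 7 = -5)
D(x) = -8*x (D(x) = (2*(2*x))*(-2) = (4*x)*(-2) = -8*x)
D(8)*((7*(-10))*(-11)) + E(-15) = (-8*8)*((7*(-10))*(-11)) - 5 = -(-4480)*(-11) - 5 = -64*770 - 5 = -49280 - 5 = -49285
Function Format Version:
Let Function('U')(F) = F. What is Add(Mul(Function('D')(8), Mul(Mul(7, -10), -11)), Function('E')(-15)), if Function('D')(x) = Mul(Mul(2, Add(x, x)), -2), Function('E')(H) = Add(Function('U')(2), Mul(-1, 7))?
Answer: -49285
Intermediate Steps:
Function('E')(H) = -5 (Function('E')(H) = Add(2, Mul(-1, 7)) = Add(2, -7) = -5)
Function('D')(x) = Mul(-8, x) (Function('D')(x) = Mul(Mul(2, Mul(2, x)), -2) = Mul(Mul(4, x), -2) = Mul(-8, x))
Add(Mul(Function('D')(8), Mul(Mul(7, -10), -11)), Function('E')(-15)) = Add(Mul(Mul(-8, 8), Mul(Mul(7, -10), -11)), -5) = Add(Mul(-64, Mul(-70, -11)), -5) = Add(Mul(-64, 770), -5) = Add(-49280, -5) = -49285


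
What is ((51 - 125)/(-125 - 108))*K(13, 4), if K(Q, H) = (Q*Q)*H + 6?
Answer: 50468/233 ≈ 216.60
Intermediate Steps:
K(Q, H) = 6 + H*Q² (K(Q, H) = Q²*H + 6 = H*Q² + 6 = 6 + H*Q²)
((51 - 125)/(-125 - 108))*K(13, 4) = ((51 - 125)/(-125 - 108))*(6 + 4*13²) = (-74/(-233))*(6 + 4*169) = (-74*(-1/233))*(6 + 676) = (74/233)*682 = 50468/233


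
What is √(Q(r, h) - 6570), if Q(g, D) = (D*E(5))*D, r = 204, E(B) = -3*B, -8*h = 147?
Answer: 3*I*√82735/8 ≈ 107.86*I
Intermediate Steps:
h = -147/8 (h = -⅛*147 = -147/8 ≈ -18.375)
Q(g, D) = -15*D² (Q(g, D) = (D*(-3*5))*D = (D*(-15))*D = (-15*D)*D = -15*D²)
√(Q(r, h) - 6570) = √(-15*(-147/8)² - 6570) = √(-15*21609/64 - 6570) = √(-324135/64 - 6570) = √(-744615/64) = 3*I*√82735/8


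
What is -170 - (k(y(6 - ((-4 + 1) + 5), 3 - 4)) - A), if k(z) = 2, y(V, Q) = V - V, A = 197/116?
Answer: -19755/116 ≈ -170.30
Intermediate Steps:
A = 197/116 (A = 197*(1/116) = 197/116 ≈ 1.6983)
y(V, Q) = 0
-170 - (k(y(6 - ((-4 + 1) + 5), 3 - 4)) - A) = -170 - (2 - 1*197/116) = -170 - (2 - 197/116) = -170 - 1*35/116 = -170 - 35/116 = -19755/116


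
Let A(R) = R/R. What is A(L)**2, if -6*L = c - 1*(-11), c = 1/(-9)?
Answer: 1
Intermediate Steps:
c = -1/9 ≈ -0.11111
L = -49/27 (L = -(-1/9 - 1*(-11))/6 = -(-1/9 + 11)/6 = -1/6*98/9 = -49/27 ≈ -1.8148)
A(R) = 1
A(L)**2 = 1**2 = 1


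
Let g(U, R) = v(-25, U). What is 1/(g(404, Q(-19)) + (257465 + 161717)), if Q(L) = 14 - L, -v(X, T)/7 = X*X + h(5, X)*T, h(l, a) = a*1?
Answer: 1/485507 ≈ 2.0597e-6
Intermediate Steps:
h(l, a) = a
v(X, T) = -7*X² - 7*T*X (v(X, T) = -7*(X*X + X*T) = -7*(X² + T*X) = -7*X² - 7*T*X)
g(U, R) = -4375 + 175*U (g(U, R) = 7*(-25)*(-U - 1*(-25)) = 7*(-25)*(-U + 25) = 7*(-25)*(25 - U) = -4375 + 175*U)
1/(g(404, Q(-19)) + (257465 + 161717)) = 1/((-4375 + 175*404) + (257465 + 161717)) = 1/((-4375 + 70700) + 419182) = 1/(66325 + 419182) = 1/485507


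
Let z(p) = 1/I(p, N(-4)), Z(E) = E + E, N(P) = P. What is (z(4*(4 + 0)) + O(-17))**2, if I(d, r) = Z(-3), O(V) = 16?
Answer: 9025/36 ≈ 250.69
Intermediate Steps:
Z(E) = 2*E
I(d, r) = -6 (I(d, r) = 2*(-3) = -6)
z(p) = -1/6 (z(p) = 1/(-6) = -1/6)
(z(4*(4 + 0)) + O(-17))**2 = (-1/6 + 16)**2 = (95/6)**2 = 9025/36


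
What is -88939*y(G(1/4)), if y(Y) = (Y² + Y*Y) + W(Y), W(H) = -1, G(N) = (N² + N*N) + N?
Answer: 2045597/32 ≈ 63925.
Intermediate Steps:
G(N) = N + 2*N² (G(N) = (N² + N²) + N = 2*N² + N = N + 2*N²)
y(Y) = -1 + 2*Y² (y(Y) = (Y² + Y*Y) - 1 = (Y² + Y²) - 1 = 2*Y² - 1 = -1 + 2*Y²)
-88939*y(G(1/4)) = -88939*(-1 + 2*((1 + 2/4)/4)²) = -88939*(-1 + 2*((1 + 2*(¼))/4)²) = -88939*(-1 + 2*((1 + ½)/4)²) = -88939*(-1 + 2*((¼)*(3/2))²) = -88939*(-1 + 2*(3/8)²) = -88939*(-1 + 2*(9/64)) = -88939*(-1 + 9/32) = -88939*(-23/32) = 2045597/32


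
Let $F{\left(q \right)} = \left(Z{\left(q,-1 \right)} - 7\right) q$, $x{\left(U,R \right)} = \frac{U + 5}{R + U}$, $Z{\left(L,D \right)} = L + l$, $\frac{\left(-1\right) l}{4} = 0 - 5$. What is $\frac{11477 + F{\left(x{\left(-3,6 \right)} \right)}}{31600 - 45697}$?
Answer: $- \frac{103375}{126873} \approx -0.81479$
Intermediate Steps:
$l = 20$ ($l = - 4 \left(0 - 5\right) = \left(-4\right) \left(-5\right) = 20$)
$Z{\left(L,D \right)} = 20 + L$ ($Z{\left(L,D \right)} = L + 20 = 20 + L$)
$x{\left(U,R \right)} = \frac{5 + U}{R + U}$
$F{\left(q \right)} = q \left(13 + q\right)$ ($F{\left(q \right)} = \left(\left(20 + q\right) - 7\right) q = \left(13 + q\right) q = q \left(13 + q\right)$)
$\frac{11477 + F{\left(x{\left(-3,6 \right)} \right)}}{31600 - 45697} = \frac{11477 + \frac{5 - 3}{6 - 3} \left(13 + \frac{5 - 3}{6 - 3}\right)}{31600 - 45697} = \frac{11477 + \frac{1}{3} \cdot 2 \left(13 + \frac{1}{3} \cdot 2\right)}{-14097} = \left(11477 + \frac{1}{3} \cdot 2 \left(13 + \frac{1}{3} \cdot 2\right)\right) \left(- \frac{1}{14097}\right) = \left(11477 + \frac{2 \left(13 + \frac{2}{3}\right)}{3}\right) \left(- \frac{1}{14097}\right) = \left(11477 + \frac{2}{3} \cdot \frac{41}{3}\right) \left(- \frac{1}{14097}\right) = \left(11477 + \frac{82}{9}\right) \left(- \frac{1}{14097}\right) = \frac{103375}{9} \left(- \frac{1}{14097}\right) = - \frac{103375}{126873}$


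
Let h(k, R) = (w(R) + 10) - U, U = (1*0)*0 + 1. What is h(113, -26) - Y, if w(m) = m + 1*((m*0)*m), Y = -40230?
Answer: 40213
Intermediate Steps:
w(m) = m (w(m) = m + 1*(0*m) = m + 1*0 = m + 0 = m)
U = 1 (U = 0*0 + 1 = 0 + 1 = 1)
h(k, R) = 9 + R (h(k, R) = (R + 10) - 1*1 = (10 + R) - 1 = 9 + R)
h(113, -26) - Y = (9 - 26) - 1*(-40230) = -17 + 40230 = 40213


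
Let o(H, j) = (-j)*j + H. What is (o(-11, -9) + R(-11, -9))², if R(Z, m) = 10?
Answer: 6724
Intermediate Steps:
o(H, j) = H - j² (o(H, j) = -j² + H = H - j²)
(o(-11, -9) + R(-11, -9))² = ((-11 - 1*(-9)²) + 10)² = ((-11 - 1*81) + 10)² = ((-11 - 81) + 10)² = (-92 + 10)² = (-82)² = 6724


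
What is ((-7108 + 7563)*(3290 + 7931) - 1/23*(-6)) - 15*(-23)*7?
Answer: 117483316/23 ≈ 5.1080e+6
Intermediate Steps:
((-7108 + 7563)*(3290 + 7931) - 1/23*(-6)) - 15*(-23)*7 = (455*11221 - 1*1/23*(-6)) + 345*7 = (5105555 - 1/23*(-6)) + 2415 = (5105555 + 6/23) + 2415 = 117427771/23 + 2415 = 117483316/23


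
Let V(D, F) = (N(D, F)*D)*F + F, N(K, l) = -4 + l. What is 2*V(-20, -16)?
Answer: -12832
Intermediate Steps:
V(D, F) = F + D*F*(-4 + F) (V(D, F) = ((-4 + F)*D)*F + F = (D*(-4 + F))*F + F = D*F*(-4 + F) + F = F + D*F*(-4 + F))
2*V(-20, -16) = 2*(-16*(1 - 20*(-4 - 16))) = 2*(-16*(1 - 20*(-20))) = 2*(-16*(1 + 400)) = 2*(-16*401) = 2*(-6416) = -12832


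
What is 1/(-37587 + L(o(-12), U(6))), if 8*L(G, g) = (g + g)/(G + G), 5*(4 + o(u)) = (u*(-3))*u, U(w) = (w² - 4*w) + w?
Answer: -1808/67957341 ≈ -2.6605e-5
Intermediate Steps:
U(w) = w² - 3*w
o(u) = -4 - 3*u²/5 (o(u) = -4 + ((u*(-3))*u)/5 = -4 + ((-3*u)*u)/5 = -4 + (-3*u²)/5 = -4 - 3*u²/5)
L(G, g) = g/(8*G) (L(G, g) = ((g + g)/(G + G))/8 = ((2*g)/((2*G)))/8 = ((2*g)*(1/(2*G)))/8 = (g/G)/8 = g/(8*G))
1/(-37587 + L(o(-12), U(6))) = 1/(-37587 + (6*(-3 + 6))/(8*(-4 - ⅗*(-12)²))) = 1/(-37587 + (6*3)/(8*(-4 - ⅗*144))) = 1/(-37587 + (⅛)*18/(-4 - 432/5)) = 1/(-37587 + (⅛)*18/(-452/5)) = 1/(-37587 + (⅛)*18*(-5/452)) = 1/(-37587 - 45/1808) = 1/(-67957341/1808) = -1808/67957341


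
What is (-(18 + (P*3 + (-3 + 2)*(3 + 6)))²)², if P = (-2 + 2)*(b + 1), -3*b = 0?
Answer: 6561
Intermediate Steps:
b = 0 (b = -⅓*0 = 0)
P = 0 (P = (-2 + 2)*(0 + 1) = 0*1 = 0)
(-(18 + (P*3 + (-3 + 2)*(3 + 6)))²)² = (-(18 + (0*3 + (-3 + 2)*(3 + 6)))²)² = (-(18 + (0 - 1*9))²)² = (-(18 + (0 - 9))²)² = (-(18 - 9)²)² = (-1*9²)² = (-1*81)² = (-81)² = 6561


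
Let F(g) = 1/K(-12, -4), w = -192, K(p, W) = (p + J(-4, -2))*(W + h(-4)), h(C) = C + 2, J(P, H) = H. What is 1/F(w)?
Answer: 84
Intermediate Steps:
h(C) = 2 + C
K(p, W) = (-2 + W)*(-2 + p) (K(p, W) = (p - 2)*(W + (2 - 4)) = (-2 + p)*(W - 2) = (-2 + p)*(-2 + W) = (-2 + W)*(-2 + p))
F(g) = 1/84 (F(g) = 1/(4 - 2*(-4) - 2*(-12) - 4*(-12)) = 1/(4 + 8 + 24 + 48) = 1/84)
1/F(w) = 1/(1/84) = 84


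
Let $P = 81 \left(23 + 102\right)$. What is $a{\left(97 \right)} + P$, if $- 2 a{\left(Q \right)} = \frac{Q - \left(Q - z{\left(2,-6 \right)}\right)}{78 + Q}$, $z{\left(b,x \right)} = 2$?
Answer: $\frac{1771874}{175} \approx 10125.0$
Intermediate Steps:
$P = 10125$ ($P = 81 \cdot 125 = 10125$)
$a{\left(Q \right)} = - \frac{1}{78 + Q}$ ($a{\left(Q \right)} = - \frac{\left(Q - \left(-2 + Q\right)\right) \frac{1}{78 + Q}}{2} = - \frac{2 \frac{1}{78 + Q}}{2} = - \frac{1}{78 + Q}$)
$a{\left(97 \right)} + P = - \frac{1}{78 + 97} + 10125 = - \frac{1}{175} + 10125 = \frac{1771874}{175}$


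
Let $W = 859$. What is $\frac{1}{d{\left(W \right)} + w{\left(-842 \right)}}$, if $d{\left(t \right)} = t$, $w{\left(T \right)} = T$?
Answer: $\frac{1}{17} \approx 0.058824$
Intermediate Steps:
$\frac{1}{d{\left(W \right)} + w{\left(-842 \right)}} = \frac{1}{859 - 842} = \frac{1}{17}$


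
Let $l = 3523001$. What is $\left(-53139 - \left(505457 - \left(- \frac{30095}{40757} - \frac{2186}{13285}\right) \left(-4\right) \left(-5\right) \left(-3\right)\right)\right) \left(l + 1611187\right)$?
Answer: $- \frac{310542631909396974240}{108291349} \approx -2.8677 \cdot 10^{12}$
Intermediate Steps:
$\left(-53139 - \left(505457 - \left(- \frac{30095}{40757} - \frac{2186}{13285}\right) \left(-4\right) \left(-5\right) \left(-3\right)\right)\right) \left(l + 1611187\right) = \left(-53139 - \left(505457 - \left(- \frac{30095}{40757} - \frac{2186}{13285}\right) \left(-4\right) \left(-5\right) \left(-3\right)\right)\right) \left(3523001 + 1611187\right) = \left(-53139 - \left(505457 - \left(\left(-30095\right) \frac{1}{40757} - \frac{2186}{13285}\right) 20 \left(-3\right)\right)\right) 5134188 = \left(-53139 - \left(505457 - \left(- \frac{30095}{40757} - \frac{2186}{13285}\right) \left(-60\right)\right)\right) 5134188 = \left(-53139 - \frac{54730753508969}{108291349}\right) 5134188 = \left(- \frac{60485247503480}{108291349}\right) 5134188 = - \frac{310542631909396974240}{108291349}$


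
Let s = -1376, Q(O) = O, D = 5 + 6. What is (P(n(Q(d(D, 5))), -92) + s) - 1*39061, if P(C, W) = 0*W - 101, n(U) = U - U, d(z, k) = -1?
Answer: -40538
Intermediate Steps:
D = 11
n(U) = 0
P(C, W) = -101 (P(C, W) = 0 - 101 = -101)
(P(n(Q(d(D, 5))), -92) + s) - 1*39061 = (-101 - 1376) - 1*39061 = -1477 - 39061 = -40538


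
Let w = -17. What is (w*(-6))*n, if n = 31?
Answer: 3162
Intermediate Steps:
(w*(-6))*n = -17*(-6)*31 = 102*31 = 3162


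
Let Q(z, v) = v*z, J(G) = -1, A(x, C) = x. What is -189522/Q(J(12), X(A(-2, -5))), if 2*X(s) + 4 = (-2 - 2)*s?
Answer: 94761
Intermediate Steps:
X(s) = -2 - 2*s (X(s) = -2 + ((-2 - 2)*s)/2 = -2 + (-4*s)/2 = -2 - 2*s)
-189522/Q(J(12), X(A(-2, -5))) = -189522*(-1/(-2 - 2*(-2))) = -189522*(-1/(-2 + 4)) = -189522/(2*(-1)) = -189522/(-2) = -189522*(-½) = 94761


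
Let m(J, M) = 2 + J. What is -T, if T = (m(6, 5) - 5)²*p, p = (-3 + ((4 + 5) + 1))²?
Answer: -441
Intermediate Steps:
p = 49 (p = (-3 + (9 + 1))² = (-3 + 10)² = 7² = 49)
T = 441 (T = ((2 + 6) - 5)²*49 = (8 - 5)²*49 = 3²*49 = 9*49 = 441)
-T = -1*441 = -441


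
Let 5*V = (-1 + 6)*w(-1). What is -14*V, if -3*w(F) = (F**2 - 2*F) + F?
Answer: 28/3 ≈ 9.3333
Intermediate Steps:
w(F) = -F**2/3 + F/3 (w(F) = -((F**2 - 2*F) + F)/3 = -(F**2 - F)/3 = -F**2/3 + F/3)
V = -2/3 (V = ((-1 + 6)*((1/3)*(-1)*(1 - 1*(-1))))/5 = (5*((1/3)*(-1)*(1 + 1)))/5 = (5*((1/3)*(-1)*2))/5 = (5*(-2/3))/5 = (1/5)*(-10/3) = -2/3 ≈ -0.66667)
-14*V = -14*(-2/3) = 28/3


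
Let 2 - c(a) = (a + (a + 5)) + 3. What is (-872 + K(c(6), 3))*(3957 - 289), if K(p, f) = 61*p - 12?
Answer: -7269976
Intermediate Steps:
c(a) = -6 - 2*a (c(a) = 2 - ((a + (a + 5)) + 3) = 2 - ((a + (5 + a)) + 3) = 2 - ((5 + 2*a) + 3) = 2 - (8 + 2*a) = 2 + (-8 - 2*a) = -6 - 2*a)
K(p, f) = -12 + 61*p
(-872 + K(c(6), 3))*(3957 - 289) = (-872 + (-12 + 61*(-6 - 2*6)))*(3957 - 289) = (-872 + (-12 + 61*(-6 - 12)))*3668 = (-872 + (-12 + 61*(-18)))*3668 = (-872 + (-12 - 1098))*3668 = (-872 - 1110)*3668 = -1982*3668 = -7269976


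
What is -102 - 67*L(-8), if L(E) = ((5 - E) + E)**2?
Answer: -1777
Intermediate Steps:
L(E) = 25 (L(E) = 5**2 = 25)
-102 - 67*L(-8) = -102 - 67*25 = -102 - 1675 = -1777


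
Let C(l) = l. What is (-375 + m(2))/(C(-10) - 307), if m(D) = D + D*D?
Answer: 369/317 ≈ 1.1640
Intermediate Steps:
m(D) = D + D**2
(-375 + m(2))/(C(-10) - 307) = (-375 + 2*(1 + 2))/(-10 - 307) = (-375 + 2*3)/(-317) = (-375 + 6)*(-1/317) = -369*(-1/317) = 369/317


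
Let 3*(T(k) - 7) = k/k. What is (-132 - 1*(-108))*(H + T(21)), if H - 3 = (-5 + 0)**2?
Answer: -848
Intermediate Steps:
H = 28 (H = 3 + (-5 + 0)**2 = 3 + (-5)**2 = 3 + 25 = 28)
T(k) = 22/3 (T(k) = 7 + (k/k)/3 = 7 + (1/3)*1 = 7 + 1/3 = 22/3)
(-132 - 1*(-108))*(H + T(21)) = (-132 - 1*(-108))*(28 + 22/3) = (-132 + 108)*(106/3) = -24*106/3 = -848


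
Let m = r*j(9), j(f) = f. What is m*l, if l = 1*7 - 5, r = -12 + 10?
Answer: -36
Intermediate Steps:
r = -2
l = 2 (l = 7 - 5 = 2)
m = -18 (m = -2*9 = -18)
m*l = -18*2 = -36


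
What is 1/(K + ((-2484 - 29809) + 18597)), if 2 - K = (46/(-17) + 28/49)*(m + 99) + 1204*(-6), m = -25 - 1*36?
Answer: -119/760278 ≈ -0.00015652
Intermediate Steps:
m = -61 (m = -25 - 36 = -61)
K = 869546/119 (K = 2 - ((46/(-17) + 28/49)*(-61 + 99) + 1204*(-6)) = 2 - ((46*(-1/17) + 28*(1/49))*38 - 7224) = 2 - ((-46/17 + 4/7)*38 - 7224) = 2 - (-254/119*38 - 7224) = 2 - (-9652/119 - 7224) = 2 - 1*(-869308/119) = 2 + 869308/119 = 869546/119 ≈ 7307.1)
1/(K + ((-2484 - 29809) + 18597)) = 1/(869546/119 + ((-2484 - 29809) + 18597)) = 1/(869546/119 + (-32293 + 18597)) = 1/(869546/119 - 13696) = 1/(-760278/119) = -119/760278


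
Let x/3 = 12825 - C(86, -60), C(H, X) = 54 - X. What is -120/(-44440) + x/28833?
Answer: 14150754/10677821 ≈ 1.3252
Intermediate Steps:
x = 38133 (x = 3*(12825 - (54 - 1*(-60))) = 3*(12825 - (54 + 60)) = 3*(12825 - 1*114) = 3*(12825 - 114) = 3*12711 = 38133)
-120/(-44440) + x/28833 = -120/(-44440) + 38133/28833 = -120*(-1/44440) + 38133*(1/28833) = 3/1111 + 12711/9611 = 14150754/10677821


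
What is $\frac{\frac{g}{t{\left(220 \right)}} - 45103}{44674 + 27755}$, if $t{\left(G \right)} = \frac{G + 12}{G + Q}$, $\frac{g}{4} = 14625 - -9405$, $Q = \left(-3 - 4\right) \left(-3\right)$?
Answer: $\frac{226804}{300063} \approx 0.75585$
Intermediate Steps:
$Q = 21$ ($Q = \left(-7\right) \left(-3\right) = 21$)
$g = 96120$ ($g = 4 \left(14625 - -9405\right) = 4 \left(14625 + 9405\right) = 4 \cdot 24030 = 96120$)
$t{\left(G \right)} = \frac{12 + G}{21 + G}$ ($t{\left(G \right)} = \frac{G + 12}{G + 21} = \frac{12 + G}{21 + G}$)
$\frac{\frac{g}{t{\left(220 \right)}} - 45103}{44674 + 27755} = \frac{\frac{96120}{\frac{1}{21 + 220} \left(12 + 220\right)} - 45103}{44674 + 27755} = \frac{\frac{96120}{\frac{1}{241} \cdot 232} - 45103}{72429} = \left(\frac{96120}{\frac{1}{241} \cdot 232} - 45103\right) \frac{1}{72429} = \left(\frac{96120}{\frac{232}{241}} - 45103\right) \frac{1}{72429} = \left(96120 \cdot \frac{241}{232} - 45103\right) \frac{1}{72429} = \left(\frac{2895615}{29} - 45103\right) \frac{1}{72429} = \frac{1587628}{29} \cdot \frac{1}{72429} = \frac{226804}{300063}$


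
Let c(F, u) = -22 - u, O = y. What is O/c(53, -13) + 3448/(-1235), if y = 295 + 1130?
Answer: -596969/3705 ≈ -161.13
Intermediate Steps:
y = 1425
O = 1425
O/c(53, -13) + 3448/(-1235) = 1425/(-22 - 1*(-13)) + 3448/(-1235) = 1425/(-22 + 13) + 3448*(-1/1235) = 1425/(-9) - 3448/1235 = 1425*(-1/9) - 3448/1235 = -475/3 - 3448/1235 = -596969/3705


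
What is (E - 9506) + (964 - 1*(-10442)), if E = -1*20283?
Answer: -18383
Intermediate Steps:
E = -20283
(E - 9506) + (964 - 1*(-10442)) = (-20283 - 9506) + (964 - 1*(-10442)) = -29789 + (964 + 10442) = -29789 + 11406 = -18383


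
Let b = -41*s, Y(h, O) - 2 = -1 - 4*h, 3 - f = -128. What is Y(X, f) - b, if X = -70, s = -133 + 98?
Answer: -1154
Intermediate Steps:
f = 131 (f = 3 - 1*(-128) = 3 + 128 = 131)
s = -35
Y(h, O) = 1 - 4*h (Y(h, O) = 2 + (-1 - 4*h) = 1 - 4*h)
b = 1435 (b = -41*(-35) = 1435)
Y(X, f) - b = (1 - 4*(-70)) - 1*1435 = (1 + 280) - 1435 = 281 - 1435 = -1154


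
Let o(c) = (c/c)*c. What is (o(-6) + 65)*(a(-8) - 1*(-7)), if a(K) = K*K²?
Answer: -29795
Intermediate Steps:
a(K) = K³
o(c) = c (o(c) = 1*c = c)
(o(-6) + 65)*(a(-8) - 1*(-7)) = (-6 + 65)*((-8)³ - 1*(-7)) = 59*(-512 + 7) = 59*(-505) = -29795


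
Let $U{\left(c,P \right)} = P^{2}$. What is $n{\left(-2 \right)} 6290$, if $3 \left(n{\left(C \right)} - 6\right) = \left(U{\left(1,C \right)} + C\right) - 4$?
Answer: $\frac{100640}{3} \approx 33547.0$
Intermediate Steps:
$n{\left(C \right)} = \frac{14}{3} + \frac{C}{3} + \frac{C^{2}}{3}$ ($n{\left(C \right)} = 6 + \frac{\left(C^{2} + C\right) - 4}{3} = 6 + \frac{\left(C + C^{2}\right) - 4}{3} = 6 + \frac{-4 + C + C^{2}}{3} = 6 + \left(- \frac{4}{3} + \frac{C}{3} + \frac{C^{2}}{3}\right) = \frac{14}{3} + \frac{C}{3} + \frac{C^{2}}{3}$)
$n{\left(-2 \right)} 6290 = \left(\frac{14}{3} + \frac{1}{3} \left(-2\right) + \frac{\left(-2\right)^{2}}{3}\right) 6290 = \left(\frac{14}{3} - \frac{2}{3} + \frac{1}{3} \cdot 4\right) 6290 = \left(\frac{14}{3} - \frac{2}{3} + \frac{4}{3}\right) 6290 = \frac{16}{3} \cdot 6290 = \frac{100640}{3}$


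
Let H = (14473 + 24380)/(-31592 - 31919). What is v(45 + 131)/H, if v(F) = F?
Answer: -11177936/38853 ≈ -287.70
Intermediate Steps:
H = -38853/63511 (H = 38853/(-63511) = 38853*(-1/63511) = -38853/63511 ≈ -0.61175)
v(45 + 131)/H = (45 + 131)/(-38853/63511) = 176*(-63511/38853) = -11177936/38853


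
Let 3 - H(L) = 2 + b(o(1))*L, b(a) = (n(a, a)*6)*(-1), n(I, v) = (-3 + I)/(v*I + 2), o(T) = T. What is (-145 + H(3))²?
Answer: 24336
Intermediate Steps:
n(I, v) = (-3 + I)/(2 + I*v) (n(I, v) = (-3 + I)/(I*v + 2) = (-3 + I)/(2 + I*v))
b(a) = -6*(-3 + a)/(2 + a²) (b(a) = (((-3 + a)/(2 + a*a))*6)*(-1) = (((-3 + a)/(2 + a²))*6)*(-1) = (6*(-3 + a)/(2 + a²))*(-1) = -6*(-3 + a)/(2 + a²))
H(L) = 1 - 4*L (H(L) = 3 - (2 + (6*(3 - 1*1)/(2 + 1²))*L) = 3 - (2 + (6*(3 - 1)/(2 + 1))*L) = 3 - (2 + (6*2/3)*L) = 3 - (2 + (6*(⅓)*2)*L) = 3 - (2 + 4*L) = 3 + (-2 - 4*L) = 1 - 4*L)
(-145 + H(3))² = (-145 + (1 - 4*3))² = (-145 + (1 - 12))² = (-145 - 11)² = (-156)² = 24336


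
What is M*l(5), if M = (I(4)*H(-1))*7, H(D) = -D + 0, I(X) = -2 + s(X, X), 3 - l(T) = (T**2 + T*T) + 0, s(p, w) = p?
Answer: -658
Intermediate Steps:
l(T) = 3 - 2*T**2 (l(T) = 3 - ((T**2 + T*T) + 0) = 3 - ((T**2 + T**2) + 0) = 3 - (2*T**2 + 0) = 3 - 2*T**2)
I(X) = -2 + X
H(D) = -D
M = 14 (M = ((-2 + 4)*(-1*(-1)))*7 = (2*1)*7 = 2*7 = 14)
M*l(5) = 14*(3 - 2*5**2) = 14*(3 - 2*25) = 14*(3 - 50) = 14*(-47) = -658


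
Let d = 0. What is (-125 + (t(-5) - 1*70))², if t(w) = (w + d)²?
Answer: 28900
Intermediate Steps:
t(w) = w² (t(w) = (w + 0)² = w²)
(-125 + (t(-5) - 1*70))² = (-125 + ((-5)² - 1*70))² = (-125 + (25 - 70))² = (-125 - 45)² = (-170)² = 28900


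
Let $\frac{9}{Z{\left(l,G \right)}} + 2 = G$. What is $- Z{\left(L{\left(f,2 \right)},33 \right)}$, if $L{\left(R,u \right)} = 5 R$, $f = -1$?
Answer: $- \frac{9}{31} \approx -0.29032$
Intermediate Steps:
$Z{\left(l,G \right)} = \frac{9}{-2 + G}$
$- Z{\left(L{\left(f,2 \right)},33 \right)} = - \frac{9}{-2 + 33} = - \frac{9}{31}$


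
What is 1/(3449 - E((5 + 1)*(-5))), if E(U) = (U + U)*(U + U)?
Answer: -1/151 ≈ -0.0066225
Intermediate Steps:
E(U) = 4*U**2 (E(U) = (2*U)*(2*U) = 4*U**2)
1/(3449 - E((5 + 1)*(-5))) = 1/(3449 - 4*((5 + 1)*(-5))**2) = 1/(3449 - 4*(6*(-5))**2) = 1/(3449 - 4*(-30)**2) = 1/(3449 - 4*900) = 1/(3449 - 1*3600) = 1/(3449 - 3600) = 1/(-151) = -1/151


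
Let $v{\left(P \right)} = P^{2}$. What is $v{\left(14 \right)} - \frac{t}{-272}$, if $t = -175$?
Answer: $\frac{53137}{272} \approx 195.36$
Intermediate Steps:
$v{\left(14 \right)} - \frac{t}{-272} = 14^{2} - - \frac{175}{-272} = 196 - \left(-175\right) \left(- \frac{1}{272}\right) = 196 - \frac{175}{272} = \frac{53137}{272}$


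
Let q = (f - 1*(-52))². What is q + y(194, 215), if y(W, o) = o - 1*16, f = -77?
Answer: 824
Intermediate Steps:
y(W, o) = -16 + o (y(W, o) = o - 16 = -16 + o)
q = 625 (q = (-77 - 1*(-52))² = (-77 + 52)² = (-25)² = 625)
q + y(194, 215) = 625 + (-16 + 215) = 625 + 199 = 824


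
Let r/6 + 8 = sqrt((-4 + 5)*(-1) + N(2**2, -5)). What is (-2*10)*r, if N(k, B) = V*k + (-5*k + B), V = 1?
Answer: 960 - 120*I*sqrt(22) ≈ 960.0 - 562.85*I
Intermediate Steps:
N(k, B) = B - 4*k (N(k, B) = 1*k + (-5*k + B) = k + (B - 5*k) = B - 4*k)
r = -48 + 6*I*sqrt(22) (r = -48 + 6*sqrt((-4 + 5)*(-1) + (-5 - 4*2**2)) = -48 + 6*sqrt(1*(-1) + (-5 - 4*4)) = -48 + 6*sqrt(-1 + (-5 - 16)) = -48 + 6*sqrt(-1 - 21) = -48 + 6*sqrt(-22) = -48 + 6*(I*sqrt(22)) = -48 + 6*I*sqrt(22) ≈ -48.0 + 28.142*I)
(-2*10)*r = (-2*10)*(-48 + 6*I*sqrt(22)) = -20*(-48 + 6*I*sqrt(22)) = 960 - 120*I*sqrt(22)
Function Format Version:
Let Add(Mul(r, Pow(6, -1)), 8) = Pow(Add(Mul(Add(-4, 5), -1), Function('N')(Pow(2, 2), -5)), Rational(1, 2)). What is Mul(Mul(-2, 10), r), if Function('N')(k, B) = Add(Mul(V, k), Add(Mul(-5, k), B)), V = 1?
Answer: Add(960, Mul(-120, I, Pow(22, Rational(1, 2)))) ≈ Add(960.00, Mul(-562.85, I))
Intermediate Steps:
Function('N')(k, B) = Add(B, Mul(-4, k)) (Function('N')(k, B) = Add(Mul(1, k), Add(Mul(-5, k), B)) = Add(k, Add(B, Mul(-5, k))) = Add(B, Mul(-4, k)))
r = Add(-48, Mul(6, I, Pow(22, Rational(1, 2)))) (r = Add(-48, Mul(6, Pow(Add(Mul(Add(-4, 5), -1), Add(-5, Mul(-4, Pow(2, 2)))), Rational(1, 2)))) = Add(-48, Mul(6, Pow(Add(Mul(1, -1), Add(-5, Mul(-4, 4))), Rational(1, 2)))) = Add(-48, Mul(6, Pow(Add(-1, Add(-5, -16)), Rational(1, 2)))) = Add(-48, Mul(6, Pow(Add(-1, -21), Rational(1, 2)))) = Add(-48, Mul(6, Pow(-22, Rational(1, 2)))) = Add(-48, Mul(6, Mul(I, Pow(22, Rational(1, 2))))) = Add(-48, Mul(6, I, Pow(22, Rational(1, 2)))) ≈ Add(-48.000, Mul(28.142, I)))
Mul(Mul(-2, 10), r) = Mul(Mul(-2, 10), Add(-48, Mul(6, I, Pow(22, Rational(1, 2))))) = Mul(-20, Add(-48, Mul(6, I, Pow(22, Rational(1, 2))))) = Add(960, Mul(-120, I, Pow(22, Rational(1, 2))))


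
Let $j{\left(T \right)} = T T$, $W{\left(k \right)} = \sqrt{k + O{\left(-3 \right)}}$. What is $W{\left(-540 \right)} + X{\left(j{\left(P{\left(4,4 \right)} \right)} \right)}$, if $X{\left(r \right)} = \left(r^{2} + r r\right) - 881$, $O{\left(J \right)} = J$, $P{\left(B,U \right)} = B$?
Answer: $-369 + i \sqrt{543} \approx -369.0 + 23.302 i$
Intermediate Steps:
$W{\left(k \right)} = \sqrt{-3 + k}$ ($W{\left(k \right)} = \sqrt{k - 3} = \sqrt{-3 + k}$)
$j{\left(T \right)} = T^{2}$
$X{\left(r \right)} = -881 + 2 r^{2}$ ($X{\left(r \right)} = \left(r^{2} + r^{2}\right) - 881 = 2 r^{2} - 881 = -881 + 2 r^{2}$)
$W{\left(-540 \right)} + X{\left(j{\left(P{\left(4,4 \right)} \right)} \right)} = \sqrt{-3 - 540} - \left(881 - 2 \left(4^{2}\right)^{2}\right) = \sqrt{-543} - \left(881 - 2 \cdot 16^{2}\right) = i \sqrt{543} + \left(-881 + 2 \cdot 256\right) = i \sqrt{543} + \left(-881 + 512\right) = i \sqrt{543} - 369 = -369 + i \sqrt{543}$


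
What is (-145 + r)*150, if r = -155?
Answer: -45000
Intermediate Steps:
(-145 + r)*150 = (-145 - 155)*150 = -300*150 = -45000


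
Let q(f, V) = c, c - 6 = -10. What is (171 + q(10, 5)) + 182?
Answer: 349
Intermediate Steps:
c = -4 (c = 6 - 10 = -4)
q(f, V) = -4
(171 + q(10, 5)) + 182 = (171 - 4) + 182 = 167 + 182 = 349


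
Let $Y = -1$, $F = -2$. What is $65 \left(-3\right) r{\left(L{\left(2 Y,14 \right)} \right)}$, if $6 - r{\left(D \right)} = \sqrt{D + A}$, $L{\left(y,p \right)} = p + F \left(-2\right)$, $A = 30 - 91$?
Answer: $-1170 + 195 i \sqrt{43} \approx -1170.0 + 1278.7 i$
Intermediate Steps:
$A = -61$ ($A = 30 - 91 = -61$)
$L{\left(y,p \right)} = 4 + p$ ($L{\left(y,p \right)} = p - -4 = p + 4 = 4 + p$)
$r{\left(D \right)} = 6 - \sqrt{-61 + D}$ ($r{\left(D \right)} = 6 - \sqrt{D - 61} = 6 - \sqrt{-61 + D}$)
$65 \left(-3\right) r{\left(L{\left(2 Y,14 \right)} \right)} = 65 \left(-3\right) \left(6 - \sqrt{-61 + \left(4 + 14\right)}\right) = - 195 \left(6 - \sqrt{-61 + 18}\right) = - 195 \left(6 - \sqrt{-43}\right) = - 195 \left(6 - i \sqrt{43}\right) = -1170 + 195 i \sqrt{43}$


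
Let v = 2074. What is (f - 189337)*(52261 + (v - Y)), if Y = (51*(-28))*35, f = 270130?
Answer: 8427921795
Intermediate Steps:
Y = -49980 (Y = -1428*35 = -49980)
(f - 189337)*(52261 + (v - Y)) = (270130 - 189337)*(52261 + (2074 - 1*(-49980))) = 80793*(52261 + (2074 + 49980)) = 80793*(52261 + 52054) = 80793*104315 = 8427921795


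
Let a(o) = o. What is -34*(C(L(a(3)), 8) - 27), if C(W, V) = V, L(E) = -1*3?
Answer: 646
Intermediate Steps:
L(E) = -3
-34*(C(L(a(3)), 8) - 27) = -34*(8 - 27) = -34*(-19) = 646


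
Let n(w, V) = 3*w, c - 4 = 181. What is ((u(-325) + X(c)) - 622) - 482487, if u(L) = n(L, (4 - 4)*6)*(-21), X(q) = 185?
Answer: -462449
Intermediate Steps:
c = 185 (c = 4 + 181 = 185)
u(L) = -63*L (u(L) = (3*L)*(-21) = -63*L)
((u(-325) + X(c)) - 622) - 482487 = ((-63*(-325) + 185) - 622) - 482487 = ((20475 + 185) - 622) - 482487 = (20660 - 622) - 482487 = 20038 - 482487 = -462449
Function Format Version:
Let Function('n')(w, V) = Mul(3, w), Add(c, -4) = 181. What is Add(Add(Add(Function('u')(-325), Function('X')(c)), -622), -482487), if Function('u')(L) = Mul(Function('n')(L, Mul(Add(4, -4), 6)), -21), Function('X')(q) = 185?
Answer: -462449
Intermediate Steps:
c = 185 (c = Add(4, 181) = 185)
Function('u')(L) = Mul(-63, L) (Function('u')(L) = Mul(Mul(3, L), -21) = Mul(-63, L))
Add(Add(Add(Function('u')(-325), Function('X')(c)), -622), -482487) = Add(Add(Add(Mul(-63, -325), 185), -622), -482487) = Add(Add(Add(20475, 185), -622), -482487) = Add(Add(20660, -622), -482487) = Add(20038, -482487) = -462449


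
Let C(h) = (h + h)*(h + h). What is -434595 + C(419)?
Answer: 267649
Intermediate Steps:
C(h) = 4*h² (C(h) = (2*h)*(2*h) = 4*h²)
-434595 + C(419) = -434595 + 4*419² = -434595 + 4*175561 = -434595 + 702244 = 267649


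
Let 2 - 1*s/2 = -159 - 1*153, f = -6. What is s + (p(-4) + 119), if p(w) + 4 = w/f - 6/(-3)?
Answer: 2237/3 ≈ 745.67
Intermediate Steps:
p(w) = -2 - w/6 (p(w) = -4 + (w/(-6) - 6/(-3)) = -4 + (w*(-1/6) - 6*(-1/3)) = -4 + (-w/6 + 2) = -4 + (2 - w/6) = -2 - w/6)
s = 628 (s = 4 - 2*(-159 - 1*153) = 4 - 2*(-159 - 153) = 4 - 2*(-312) = 4 + 624 = 628)
s + (p(-4) + 119) = 628 + ((-2 - 1/6*(-4)) + 119) = 628 + ((-2 + 2/3) + 119) = 628 + (-4/3 + 119) = 628 + 353/3 = 2237/3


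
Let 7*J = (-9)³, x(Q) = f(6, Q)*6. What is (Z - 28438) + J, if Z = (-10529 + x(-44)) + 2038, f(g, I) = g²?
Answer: -257720/7 ≈ -36817.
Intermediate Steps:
x(Q) = 216 (x(Q) = 6²*6 = 36*6 = 216)
J = -729/7 (J = (⅐)*(-9)³ = (⅐)*(-729) = -729/7 ≈ -104.14)
Z = -8275 (Z = (-10529 + 216) + 2038 = -10313 + 2038 = -8275)
(Z - 28438) + J = (-8275 - 28438) - 729/7 = -36713 - 729/7 = -257720/7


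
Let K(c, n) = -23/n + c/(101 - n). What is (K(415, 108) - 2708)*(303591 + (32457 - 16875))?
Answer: -222594335539/252 ≈ -8.8331e+8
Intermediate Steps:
(K(415, 108) - 2708)*(303591 + (32457 - 16875)) = ((2323 - 23*108 - 1*415*108)/(108*(-101 + 108)) - 2708)*(303591 + (32457 - 16875)) = ((1/108)*(2323 - 2484 - 44820)/7 - 2708)*(303591 + 15582) = ((1/108)*(⅐)*(-44981) - 2708)*319173 = (-44981/756 - 2708)*319173 = -2092229/756*319173 = -222594335539/252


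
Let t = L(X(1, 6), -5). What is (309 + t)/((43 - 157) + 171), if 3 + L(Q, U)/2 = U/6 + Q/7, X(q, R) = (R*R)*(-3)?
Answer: 5680/1197 ≈ 4.7452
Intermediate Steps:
X(q, R) = -3*R² (X(q, R) = R²*(-3) = -3*R²)
L(Q, U) = -6 + U/3 + 2*Q/7 (L(Q, U) = -6 + 2*(U/6 + Q/7) = -6 + (U/3 + 2*Q/7) = -6 + U/3 + 2*Q/7)
t = -809/21 (t = -6 + (⅓)*(-5) + 2*(-3*6²)/7 = -6 - 5/3 + 2*(-3*36)/7 = -6 - 5/3 + (2/7)*(-108) = -6 - 5/3 - 216/7 = -809/21 ≈ -38.524)
(309 + t)/((43 - 157) + 171) = (309 - 809/21)/((43 - 157) + 171) = 5680/(21*(-114 + 171)) = (5680/21)/57 = (5680/21)*(1/57) = 5680/1197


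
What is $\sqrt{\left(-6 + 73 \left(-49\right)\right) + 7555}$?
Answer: $2 \sqrt{993} \approx 63.024$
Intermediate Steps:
$\sqrt{\left(-6 + 73 \left(-49\right)\right) + 7555} = \sqrt{\left(-6 - 3577\right) + 7555} = \sqrt{-3583 + 7555} = \sqrt{3972} = 2 \sqrt{993}$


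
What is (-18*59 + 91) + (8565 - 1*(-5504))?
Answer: 13098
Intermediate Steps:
(-18*59 + 91) + (8565 - 1*(-5504)) = (-1062 + 91) + (8565 + 5504) = -971 + 14069 = 13098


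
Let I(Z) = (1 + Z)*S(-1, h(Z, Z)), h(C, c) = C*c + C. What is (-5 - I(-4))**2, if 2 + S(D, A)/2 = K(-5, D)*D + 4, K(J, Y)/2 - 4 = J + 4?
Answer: 841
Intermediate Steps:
h(C, c) = C + C*c
K(J, Y) = 16 + 2*J (K(J, Y) = 8 + 2*(J + 4) = 8 + 2*(4 + J) = 8 + (8 + 2*J) = 16 + 2*J)
S(D, A) = 4 + 12*D (S(D, A) = -4 + 2*((16 + 2*(-5))*D + 4) = -4 + 2*((16 - 10)*D + 4) = -4 + 2*(6*D + 4) = -4 + 2*(4 + 6*D) = -4 + (8 + 12*D) = 4 + 12*D)
I(Z) = -8 - 8*Z (I(Z) = (1 + Z)*(4 + 12*(-1)) = (1 + Z)*(4 - 12) = (1 + Z)*(-8) = -8 - 8*Z)
(-5 - I(-4))**2 = (-5 - (-8 - 8*(-4)))**2 = (-5 - (-8 + 32))**2 = (-5 - 1*24)**2 = (-5 - 24)**2 = (-29)**2 = 841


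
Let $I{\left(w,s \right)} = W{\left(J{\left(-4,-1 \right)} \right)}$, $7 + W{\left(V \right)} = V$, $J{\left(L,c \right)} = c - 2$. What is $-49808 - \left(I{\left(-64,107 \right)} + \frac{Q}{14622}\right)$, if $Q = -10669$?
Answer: $- \frac{728135687}{14622} \approx -49797.0$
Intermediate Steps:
$J{\left(L,c \right)} = -2 + c$
$W{\left(V \right)} = -7 + V$
$I{\left(w,s \right)} = -10$ ($I{\left(w,s \right)} = -7 - 3 = -10$)
$-49808 - \left(I{\left(-64,107 \right)} + \frac{Q}{14622}\right) = -49808 - \left(-10 - \frac{10669}{14622}\right) = -49808 - - \frac{156889}{14622} = -49808 + \frac{156889}{14622} = - \frac{728135687}{14622}$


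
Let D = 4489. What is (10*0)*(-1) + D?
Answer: 4489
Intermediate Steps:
(10*0)*(-1) + D = (10*0)*(-1) + 4489 = 0*(-1) + 4489 = 0 + 4489 = 4489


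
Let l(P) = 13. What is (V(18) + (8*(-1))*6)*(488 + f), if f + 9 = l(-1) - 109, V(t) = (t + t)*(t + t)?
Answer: 477984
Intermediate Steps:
V(t) = 4*t² (V(t) = (2*t)*(2*t) = 4*t²)
f = -105 (f = -9 + (13 - 109) = -9 - 96 = -105)
(V(18) + (8*(-1))*6)*(488 + f) = (4*18² + (8*(-1))*6)*(488 - 105) = (4*324 - 8*6)*383 = (1296 - 48)*383 = 1248*383 = 477984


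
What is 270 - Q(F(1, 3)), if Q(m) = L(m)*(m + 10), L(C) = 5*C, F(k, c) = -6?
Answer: 390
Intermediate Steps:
Q(m) = 5*m*(10 + m) (Q(m) = (5*m)*(m + 10) = (5*m)*(10 + m) = 5*m*(10 + m))
270 - Q(F(1, 3)) = 270 - 5*(-6)*(10 - 6) = 270 - 5*(-6)*4 = 270 - 1*(-120) = 270 + 120 = 390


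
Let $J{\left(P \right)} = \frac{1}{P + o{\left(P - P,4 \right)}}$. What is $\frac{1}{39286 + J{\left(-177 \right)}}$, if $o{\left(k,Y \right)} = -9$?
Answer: $\frac{186}{7307195} \approx 2.5454 \cdot 10^{-5}$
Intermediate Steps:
$J{\left(P \right)} = \frac{1}{-9 + P}$ ($J{\left(P \right)} = \frac{1}{P - 9} = \frac{1}{-9 + P}$)
$\frac{1}{39286 + J{\left(-177 \right)}} = \frac{1}{39286 + \frac{1}{-9 - 177}} = \frac{1}{39286 + \frac{1}{-186}} = \frac{1}{39286 - \frac{1}{186}} = \frac{1}{\frac{7307195}{186}} = \frac{186}{7307195}$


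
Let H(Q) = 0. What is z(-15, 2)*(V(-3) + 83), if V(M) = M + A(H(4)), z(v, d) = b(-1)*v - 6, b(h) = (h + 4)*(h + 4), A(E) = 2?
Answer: -11562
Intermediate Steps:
b(h) = (4 + h)² (b(h) = (4 + h)*(4 + h) = (4 + h)²)
z(v, d) = -6 + 9*v (z(v, d) = (4 - 1)²*v - 6 = 3²*v - 6 = 9*v - 6 = -6 + 9*v)
V(M) = 2 + M (V(M) = M + 2 = 2 + M)
z(-15, 2)*(V(-3) + 83) = (-6 + 9*(-15))*((2 - 3) + 83) = (-6 - 135)*(-1 + 83) = -141*82 = -11562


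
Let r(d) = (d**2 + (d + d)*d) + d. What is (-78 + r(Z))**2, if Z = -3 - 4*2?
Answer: 75076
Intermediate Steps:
Z = -11 (Z = -3 - 8 = -11)
r(d) = d + 3*d**2 (r(d) = (d**2 + (2*d)*d) + d = (d**2 + 2*d**2) + d = 3*d**2 + d = d + 3*d**2)
(-78 + r(Z))**2 = (-78 - 11*(1 + 3*(-11)))**2 = (-78 - 11*(1 - 33))**2 = (-78 - 11*(-32))**2 = (-78 + 352)**2 = 274**2 = 75076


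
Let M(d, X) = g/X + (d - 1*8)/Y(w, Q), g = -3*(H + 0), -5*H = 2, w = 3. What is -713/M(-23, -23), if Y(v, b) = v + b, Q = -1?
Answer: 163990/3577 ≈ 45.846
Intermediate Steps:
H = -2/5 (H = -1/5*2 = -2/5 ≈ -0.40000)
g = 6/5 (g = -3*(-2/5 + 0) = -3*(-2/5) = 6/5 ≈ 1.2000)
Y(v, b) = b + v
M(d, X) = -4 + d/2 + 6/(5*X) (M(d, X) = 6/(5*X) + (d - 1*8)/(-1 + 3) = 6/(5*X) + (d - 8)/2 = 6/(5*X) + (-8 + d)*(1/2) = 6/(5*X) + (-4 + d/2) = -4 + d/2 + 6/(5*X))
-713/M(-23, -23) = -713/(-4 + (1/2)*(-23) + (6/5)/(-23)) = -713/(-4 - 23/2 + (6/5)*(-1/23)) = -713/(-4 - 23/2 - 6/115) = -713/(-3577/230) = -713*(-230/3577) = 163990/3577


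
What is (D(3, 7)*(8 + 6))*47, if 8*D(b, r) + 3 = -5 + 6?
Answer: -329/2 ≈ -164.50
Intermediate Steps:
D(b, r) = -¼ (D(b, r) = -3/8 + (-5 + 6)/8 = -3/8 + (⅛)*1 = -3/8 + ⅛ = -¼)
(D(3, 7)*(8 + 6))*47 = -(8 + 6)/4*47 = -¼*14*47 = -7/2*47 = -329/2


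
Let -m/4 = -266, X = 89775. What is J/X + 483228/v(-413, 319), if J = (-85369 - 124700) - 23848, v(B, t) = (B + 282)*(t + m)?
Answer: -28587079447/5421602025 ≈ -5.2728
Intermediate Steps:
m = 1064 (m = -4*(-266) = 1064)
v(B, t) = (282 + B)*(1064 + t) (v(B, t) = (B + 282)*(t + 1064) = (282 + B)*(1064 + t))
J = -233917 (J = -210069 - 23848 = -233917)
J/X + 483228/v(-413, 319) = -233917/89775 + 483228/(300048 + 282*319 + 1064*(-413) - 413*319) = -233917*1/89775 + 483228/(300048 + 89958 - 439432 - 131747) = -233917/89775 + 483228/(-181173) = -233917/89775 + 483228*(-1/181173) = -233917/89775 - 161076/60391 = -28587079447/5421602025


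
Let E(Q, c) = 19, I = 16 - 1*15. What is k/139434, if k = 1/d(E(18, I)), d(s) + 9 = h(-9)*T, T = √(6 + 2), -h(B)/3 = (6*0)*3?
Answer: -1/1254906 ≈ -7.9687e-7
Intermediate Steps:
h(B) = 0 (h(B) = -3*6*0*3 = -0*3 = -3*0 = 0)
I = 1 (I = 16 - 15 = 1)
T = 2*√2 (T = √8 = 2*√2 ≈ 2.8284)
d(s) = -9 (d(s) = -9 + 0*(2*√2) = -9 + 0 = -9)
k = -⅑ (k = 1/(-9) = -⅑ ≈ -0.11111)
k/139434 = -⅑/139434 = -⅑*1/139434 = -1/1254906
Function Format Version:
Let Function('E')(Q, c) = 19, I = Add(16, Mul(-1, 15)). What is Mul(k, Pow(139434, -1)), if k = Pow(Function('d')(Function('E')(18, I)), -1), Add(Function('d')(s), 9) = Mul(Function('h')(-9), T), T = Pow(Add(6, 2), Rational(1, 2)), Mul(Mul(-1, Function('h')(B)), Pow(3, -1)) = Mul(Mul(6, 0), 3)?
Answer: Rational(-1, 1254906) ≈ -7.9687e-7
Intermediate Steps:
Function('h')(B) = 0 (Function('h')(B) = Mul(-3, Mul(Mul(6, 0), 3)) = Mul(-3, Mul(0, 3)) = Mul(-3, 0) = 0)
I = 1 (I = Add(16, -15) = 1)
T = Mul(2, Pow(2, Rational(1, 2))) (T = Pow(8, Rational(1, 2)) = Mul(2, Pow(2, Rational(1, 2))) ≈ 2.8284)
Function('d')(s) = -9 (Function('d')(s) = Add(-9, Mul(0, Mul(2, Pow(2, Rational(1, 2))))) = Add(-9, 0) = -9)
k = Rational(-1, 9) (k = Pow(-9, -1) = Rational(-1, 9) ≈ -0.11111)
Mul(k, Pow(139434, -1)) = Mul(Rational(-1, 9), Pow(139434, -1)) = Mul(Rational(-1, 9), Rational(1, 139434)) = Rational(-1, 1254906)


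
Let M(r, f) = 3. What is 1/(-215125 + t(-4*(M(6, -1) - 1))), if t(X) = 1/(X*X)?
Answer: -64/13767999 ≈ -4.6485e-6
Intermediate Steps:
t(X) = X⁻² (t(X) = 1/(X²) = X⁻²)
1/(-215125 + t(-4*(M(6, -1) - 1))) = 1/(-215125 + (-4*(3 - 1))⁻²) = 1/(-215125 + (-4*2)⁻²) = 1/(-215125 + (-8)⁻²) = 1/(-215125 + 1/64) = 1/(-13767999/64) = -64/13767999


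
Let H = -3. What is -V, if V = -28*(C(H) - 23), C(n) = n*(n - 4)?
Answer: -56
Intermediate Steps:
C(n) = n*(-4 + n)
V = 56 (V = -28*(-3*(-4 - 3) - 23) = -28*(-3*(-7) - 23) = -28*(21 - 23) = -28*(-2) = 56)
-V = -1*56 = -56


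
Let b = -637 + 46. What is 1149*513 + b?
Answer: 588846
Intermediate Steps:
b = -591
1149*513 + b = 1149*513 - 591 = 589437 - 591 = 588846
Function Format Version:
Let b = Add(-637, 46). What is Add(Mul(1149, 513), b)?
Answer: 588846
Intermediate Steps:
b = -591
Add(Mul(1149, 513), b) = Add(Mul(1149, 513), -591) = Add(589437, -591) = 588846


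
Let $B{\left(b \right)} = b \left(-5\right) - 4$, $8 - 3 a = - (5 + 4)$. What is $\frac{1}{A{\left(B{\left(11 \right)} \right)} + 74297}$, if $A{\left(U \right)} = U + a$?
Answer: $\frac{3}{222731} \approx 1.3469 \cdot 10^{-5}$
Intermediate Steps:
$a = \frac{17}{3}$ ($a = \frac{8}{3} - \frac{\left(-1\right) \left(5 + 4\right)}{3} = \frac{8}{3} - \frac{\left(-1\right) 9}{3} = \frac{8}{3} - -3 = \frac{8}{3} + 3 = \frac{17}{3} \approx 5.6667$)
$B{\left(b \right)} = -4 - 5 b$ ($B{\left(b \right)} = - 5 b - 4 = -4 - 5 b$)
$A{\left(U \right)} = \frac{17}{3} + U$ ($A{\left(U \right)} = U + \frac{17}{3} = \frac{17}{3} + U$)
$\frac{1}{A{\left(B{\left(11 \right)} \right)} + 74297} = \frac{1}{\left(\frac{17}{3} - 59\right) + 74297} = \frac{1}{- \frac{160}{3} + 74297} = \frac{1}{\frac{222731}{3}} = \frac{3}{222731}$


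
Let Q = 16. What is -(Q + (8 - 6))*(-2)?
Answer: 36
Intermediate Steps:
-(Q + (8 - 6))*(-2) = -(16 + (8 - 6))*(-2) = -(16 + 2)*(-2) = -18*(-2) = -1*(-36) = 36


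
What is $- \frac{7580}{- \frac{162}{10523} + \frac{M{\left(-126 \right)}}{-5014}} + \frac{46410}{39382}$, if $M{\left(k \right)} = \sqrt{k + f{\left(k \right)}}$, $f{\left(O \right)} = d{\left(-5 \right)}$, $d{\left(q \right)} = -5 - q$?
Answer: $\frac{50768079906019834245}{105289297344923} - \frac{2104275895598740 i \sqrt{14}}{112288621413} \approx 4.8218 \cdot 10^{5} - 70118.0 i$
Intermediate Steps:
$f{\left(O \right)} = 0$ ($f{\left(O \right)} = -5 - -5 = -5 + 5 = 0$)
$M{\left(k \right)} = \sqrt{k}$ ($M{\left(k \right)} = \sqrt{k + 0} = \sqrt{k}$)
$- \frac{7580}{- \frac{162}{10523} + \frac{M{\left(-126 \right)}}{-5014}} + \frac{46410}{39382} = - \frac{7580}{- \frac{162}{10523} + \frac{\sqrt{-126}}{-5014}} + \frac{46410}{39382} = - \frac{7580}{\left(-162\right) \frac{1}{10523} + 3 i \sqrt{14} \left(- \frac{1}{5014}\right)} + 46410 \cdot \frac{1}{39382} = - \frac{7580}{- \frac{162}{10523} - \frac{3 i \sqrt{14}}{5014}} + \frac{3315}{2813} = \frac{3315}{2813} - \frac{7580}{- \frac{162}{10523} - \frac{3 i \sqrt{14}}{5014}}$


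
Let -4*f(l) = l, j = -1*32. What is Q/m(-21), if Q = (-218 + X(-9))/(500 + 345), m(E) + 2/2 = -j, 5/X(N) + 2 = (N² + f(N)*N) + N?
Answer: -43362/5212805 ≈ -0.0083184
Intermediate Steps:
j = -32
f(l) = -l/4
X(N) = 5/(-2 + N + 3*N²/4) (X(N) = 5/(-2 + ((N² + (-N/4)*N) + N)) = 5/(-2 + ((N² - N²/4) + N)) = 5/(-2 + (3*N²/4 + N)) = 5/(-2 + (N + 3*N²/4)) = 5/(-2 + N + 3*N²/4))
m(E) = 31 (m(E) = -1 - 1*(-32) = -1 + 32 = 31)
Q = -43362/168155 (Q = (-218 + 20/(-8 + 3*(-9)² + 4*(-9)))/(500 + 345) = (-218 + 20/(-8 + 3*81 - 36))/845 = (-218 + 20/(-8 + 243 - 36))*(1/845) = (-218 + 20/199)*(1/845) = -43362/199*1/845 = -43362/168155 ≈ -0.25787)
Q/m(-21) = -43362/168155/31 = -43362/168155*1/31 = -43362/5212805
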